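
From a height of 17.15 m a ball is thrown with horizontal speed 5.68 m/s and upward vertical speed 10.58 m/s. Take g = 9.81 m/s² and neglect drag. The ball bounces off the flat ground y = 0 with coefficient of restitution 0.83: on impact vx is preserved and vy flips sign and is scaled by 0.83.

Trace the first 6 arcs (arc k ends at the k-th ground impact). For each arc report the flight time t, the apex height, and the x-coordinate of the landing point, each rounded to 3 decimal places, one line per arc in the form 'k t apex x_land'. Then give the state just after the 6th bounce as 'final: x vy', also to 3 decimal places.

Arc 1: start y=17.150, vy=10.580 → t=3.237, apex=22.855, x_land=18.387, impact vy=-21.176
  bounce: vy ← 0.83·21.176 = 17.576
Arc 2: start y=0.000, vy=17.576 → t=3.583, apex=15.745, x_land=38.740, impact vy=-17.576
  bounce: vy ← 0.83·17.576 = 14.588
Arc 3: start y=0.000, vy=14.588 → t=2.974, apex=10.847, x_land=55.633, impact vy=-14.588
  bounce: vy ← 0.83·14.588 = 12.108
Arc 4: start y=0.000, vy=12.108 → t=2.469, apex=7.472, x_land=69.654, impact vy=-12.108
  bounce: vy ← 0.83·12.108 = 10.050
Arc 5: start y=0.000, vy=10.050 → t=2.049, apex=5.148, x_land=81.292, impact vy=-10.050
  bounce: vy ← 0.83·10.050 = 8.341
Arc 6: start y=0.000, vy=8.341 → t=1.701, apex=3.546, x_land=90.951, impact vy=-8.341
  bounce: vy ← 0.83·8.341 = 6.923

1 3.237 22.855 18.387
2 3.583 15.745 38.740
3 2.974 10.847 55.633
4 2.469 7.472 69.654
5 2.049 5.148 81.292
6 1.701 3.546 90.951
final: 90.951 6.923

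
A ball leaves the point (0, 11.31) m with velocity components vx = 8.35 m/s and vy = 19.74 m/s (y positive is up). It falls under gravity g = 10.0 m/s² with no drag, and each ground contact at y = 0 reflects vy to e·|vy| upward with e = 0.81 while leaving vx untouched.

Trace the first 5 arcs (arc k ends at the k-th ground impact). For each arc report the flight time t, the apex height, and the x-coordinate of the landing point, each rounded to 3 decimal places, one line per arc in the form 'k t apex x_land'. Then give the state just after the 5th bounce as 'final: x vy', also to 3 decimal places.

1 4.456 30.793 37.205
2 4.020 20.204 70.774
3 3.256 13.256 97.966
4 2.638 8.697 119.991
5 2.137 5.706 137.831
final: 137.831 8.653

Arc 1: start y=11.310, vy=19.740 → t=4.456, apex=30.793, x_land=37.205, impact vy=-24.817
  bounce: vy ← 0.81·24.817 = 20.102
Arc 2: start y=0.000, vy=20.102 → t=4.020, apex=20.204, x_land=70.774, impact vy=-20.102
  bounce: vy ← 0.81·20.102 = 16.282
Arc 3: start y=0.000, vy=16.282 → t=3.256, apex=13.256, x_land=97.966, impact vy=-16.282
  bounce: vy ← 0.81·16.282 = 13.189
Arc 4: start y=0.000, vy=13.189 → t=2.638, apex=8.697, x_land=119.991, impact vy=-13.189
  bounce: vy ← 0.81·13.189 = 10.683
Arc 5: start y=0.000, vy=10.683 → t=2.137, apex=5.706, x_land=137.831, impact vy=-10.683
  bounce: vy ← 0.81·10.683 = 8.653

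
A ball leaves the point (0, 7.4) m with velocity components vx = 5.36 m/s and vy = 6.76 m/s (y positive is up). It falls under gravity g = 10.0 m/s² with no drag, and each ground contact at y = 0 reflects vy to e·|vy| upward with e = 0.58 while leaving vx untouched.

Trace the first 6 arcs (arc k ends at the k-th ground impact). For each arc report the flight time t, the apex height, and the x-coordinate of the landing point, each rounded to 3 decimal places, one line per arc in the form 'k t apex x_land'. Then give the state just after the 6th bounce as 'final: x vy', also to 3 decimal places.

1 2.068 9.685 11.083
2 1.614 3.258 19.737
3 0.936 1.096 24.755
4 0.543 0.369 27.666
5 0.315 0.124 29.355
6 0.183 0.042 30.334
final: 30.334 0.530

Arc 1: start y=7.400, vy=6.760 → t=2.068, apex=9.685, x_land=11.083, impact vy=-13.918
  bounce: vy ← 0.58·13.918 = 8.072
Arc 2: start y=0.000, vy=8.072 → t=1.614, apex=3.258, x_land=19.737, impact vy=-8.072
  bounce: vy ← 0.58·8.072 = 4.682
Arc 3: start y=0.000, vy=4.682 → t=0.936, apex=1.096, x_land=24.755, impact vy=-4.682
  bounce: vy ← 0.58·4.682 = 2.715
Arc 4: start y=0.000, vy=2.715 → t=0.543, apex=0.369, x_land=27.666, impact vy=-2.715
  bounce: vy ← 0.58·2.715 = 1.575
Arc 5: start y=0.000, vy=1.575 → t=0.315, apex=0.124, x_land=29.355, impact vy=-1.575
  bounce: vy ← 0.58·1.575 = 0.913
Arc 6: start y=0.000, vy=0.913 → t=0.183, apex=0.042, x_land=30.334, impact vy=-0.913
  bounce: vy ← 0.58·0.913 = 0.530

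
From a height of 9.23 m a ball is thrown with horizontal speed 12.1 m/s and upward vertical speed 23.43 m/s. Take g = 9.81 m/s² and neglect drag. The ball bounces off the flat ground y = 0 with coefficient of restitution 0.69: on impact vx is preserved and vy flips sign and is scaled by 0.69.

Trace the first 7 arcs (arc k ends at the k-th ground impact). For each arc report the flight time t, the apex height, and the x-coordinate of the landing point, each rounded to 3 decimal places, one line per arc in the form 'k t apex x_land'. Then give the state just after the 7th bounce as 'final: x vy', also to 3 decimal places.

1 5.143 37.210 62.226
2 3.801 17.716 108.217
3 2.623 8.434 139.951
4 1.810 4.016 161.848
5 1.249 1.912 176.956
6 0.862 0.910 187.381
7 0.594 0.433 194.574
final: 194.574 2.012

Arc 1: start y=9.230, vy=23.430 → t=5.143, apex=37.210, x_land=62.226, impact vy=-27.020
  bounce: vy ← 0.69·27.020 = 18.644
Arc 2: start y=0.000, vy=18.644 → t=3.801, apex=17.716, x_land=108.217, impact vy=-18.644
  bounce: vy ← 0.69·18.644 = 12.864
Arc 3: start y=0.000, vy=12.864 → t=2.623, apex=8.434, x_land=139.951, impact vy=-12.864
  bounce: vy ← 0.69·12.864 = 8.876
Arc 4: start y=0.000, vy=8.876 → t=1.810, apex=4.016, x_land=161.848, impact vy=-8.876
  bounce: vy ← 0.69·8.876 = 6.125
Arc 5: start y=0.000, vy=6.125 → t=1.249, apex=1.912, x_land=176.956, impact vy=-6.125
  bounce: vy ← 0.69·6.125 = 4.226
Arc 6: start y=0.000, vy=4.226 → t=0.862, apex=0.910, x_land=187.381, impact vy=-4.226
  bounce: vy ← 0.69·4.226 = 2.916
Arc 7: start y=0.000, vy=2.916 → t=0.594, apex=0.433, x_land=194.574, impact vy=-2.916
  bounce: vy ← 0.69·2.916 = 2.012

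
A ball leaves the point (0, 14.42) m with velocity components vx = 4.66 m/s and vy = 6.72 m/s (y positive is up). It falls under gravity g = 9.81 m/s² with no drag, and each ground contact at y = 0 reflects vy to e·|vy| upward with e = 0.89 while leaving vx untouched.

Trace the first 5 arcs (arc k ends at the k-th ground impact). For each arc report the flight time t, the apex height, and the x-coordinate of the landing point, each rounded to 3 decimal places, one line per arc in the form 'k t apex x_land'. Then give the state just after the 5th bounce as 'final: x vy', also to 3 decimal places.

Arc 1: start y=14.420, vy=6.720 → t=2.531, apex=16.722, x_land=11.796, impact vy=-18.113
  bounce: vy ← 0.89·18.113 = 16.121
Arc 2: start y=0.000, vy=16.121 → t=3.287, apex=13.245, x_land=27.112, impact vy=-16.121
  bounce: vy ← 0.89·16.121 = 14.347
Arc 3: start y=0.000, vy=14.347 → t=2.925, apex=10.492, x_land=40.742, impact vy=-14.347
  bounce: vy ← 0.89·14.347 = 12.769
Arc 4: start y=0.000, vy=12.769 → t=2.603, apex=8.310, x_land=52.873, impact vy=-12.769
  bounce: vy ← 0.89·12.769 = 11.364
Arc 5: start y=0.000, vy=11.364 → t=2.317, apex=6.583, x_land=63.670, impact vy=-11.364
  bounce: vy ← 0.89·11.364 = 10.114

1 2.531 16.722 11.796
2 3.287 13.245 27.112
3 2.925 10.492 40.742
4 2.603 8.310 52.873
5 2.317 6.583 63.670
final: 63.670 10.114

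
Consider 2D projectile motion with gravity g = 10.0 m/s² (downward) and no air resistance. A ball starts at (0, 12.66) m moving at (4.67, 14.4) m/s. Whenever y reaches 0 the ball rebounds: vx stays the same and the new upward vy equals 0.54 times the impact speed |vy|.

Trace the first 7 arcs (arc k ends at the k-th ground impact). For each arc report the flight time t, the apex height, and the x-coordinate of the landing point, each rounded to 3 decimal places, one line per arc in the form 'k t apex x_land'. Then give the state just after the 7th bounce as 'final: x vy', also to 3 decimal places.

Arc 1: start y=12.660, vy=14.400 → t=3.586, apex=23.028, x_land=16.747, impact vy=-21.461
  bounce: vy ← 0.54·21.461 = 11.589
Arc 2: start y=0.000, vy=11.589 → t=2.318, apex=6.715, x_land=27.571, impact vy=-11.589
  bounce: vy ← 0.54·11.589 = 6.258
Arc 3: start y=0.000, vy=6.258 → t=1.252, apex=1.958, x_land=33.416, impact vy=-6.258
  bounce: vy ← 0.54·6.258 = 3.379
Arc 4: start y=0.000, vy=3.379 → t=0.676, apex=0.571, x_land=36.572, impact vy=-3.379
  bounce: vy ← 0.54·3.379 = 1.825
Arc 5: start y=0.000, vy=1.825 → t=0.365, apex=0.166, x_land=38.276, impact vy=-1.825
  bounce: vy ← 0.54·1.825 = 0.985
Arc 6: start y=0.000, vy=0.985 → t=0.197, apex=0.049, x_land=39.197, impact vy=-0.985
  bounce: vy ← 0.54·0.985 = 0.532
Arc 7: start y=0.000, vy=0.532 → t=0.106, apex=0.014, x_land=39.694, impact vy=-0.532
  bounce: vy ← 0.54·0.532 = 0.287

1 3.586 23.028 16.747
2 2.318 6.715 27.571
3 1.252 1.958 33.416
4 0.676 0.571 36.572
5 0.365 0.166 38.276
6 0.197 0.049 39.197
7 0.106 0.014 39.694
final: 39.694 0.287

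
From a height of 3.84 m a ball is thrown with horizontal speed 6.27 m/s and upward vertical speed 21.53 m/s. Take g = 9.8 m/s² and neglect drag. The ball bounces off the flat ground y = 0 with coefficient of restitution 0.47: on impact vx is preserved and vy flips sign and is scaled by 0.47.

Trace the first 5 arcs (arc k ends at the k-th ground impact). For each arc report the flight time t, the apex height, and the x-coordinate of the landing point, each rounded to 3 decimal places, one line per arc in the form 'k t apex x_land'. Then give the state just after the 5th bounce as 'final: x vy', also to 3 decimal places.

1 4.566 27.490 28.626
2 2.226 6.073 42.586
3 1.046 1.341 49.147
4 0.492 0.296 52.231
5 0.231 0.065 53.680
final: 53.680 0.532

Arc 1: start y=3.840, vy=21.530 → t=4.566, apex=27.490, x_land=28.626, impact vy=-23.212
  bounce: vy ← 0.47·23.212 = 10.910
Arc 2: start y=0.000, vy=10.910 → t=2.226, apex=6.073, x_land=42.586, impact vy=-10.910
  bounce: vy ← 0.47·10.910 = 5.128
Arc 3: start y=0.000, vy=5.128 → t=1.046, apex=1.341, x_land=49.147, impact vy=-5.128
  bounce: vy ← 0.47·5.128 = 2.410
Arc 4: start y=0.000, vy=2.410 → t=0.492, apex=0.296, x_land=52.231, impact vy=-2.410
  bounce: vy ← 0.47·2.410 = 1.133
Arc 5: start y=0.000, vy=1.133 → t=0.231, apex=0.065, x_land=53.680, impact vy=-1.133
  bounce: vy ← 0.47·1.133 = 0.532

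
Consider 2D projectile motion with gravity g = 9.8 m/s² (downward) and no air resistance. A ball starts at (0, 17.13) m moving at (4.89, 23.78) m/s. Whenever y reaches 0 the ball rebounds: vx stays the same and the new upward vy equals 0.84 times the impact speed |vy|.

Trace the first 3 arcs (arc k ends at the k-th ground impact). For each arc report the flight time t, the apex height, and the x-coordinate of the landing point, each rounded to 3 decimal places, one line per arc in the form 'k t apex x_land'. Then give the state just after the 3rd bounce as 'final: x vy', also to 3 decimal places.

1 5.490 45.981 26.845
2 5.146 32.445 52.011
3 4.323 22.893 73.151
final: 73.151 17.793

Arc 1: start y=17.130, vy=23.780 → t=5.490, apex=45.981, x_land=26.845, impact vy=-30.021
  bounce: vy ← 0.84·30.021 = 25.217
Arc 2: start y=0.000, vy=25.217 → t=5.146, apex=32.445, x_land=52.011, impact vy=-25.217
  bounce: vy ← 0.84·25.217 = 21.183
Arc 3: start y=0.000, vy=21.183 → t=4.323, apex=22.893, x_land=73.151, impact vy=-21.183
  bounce: vy ← 0.84·21.183 = 17.793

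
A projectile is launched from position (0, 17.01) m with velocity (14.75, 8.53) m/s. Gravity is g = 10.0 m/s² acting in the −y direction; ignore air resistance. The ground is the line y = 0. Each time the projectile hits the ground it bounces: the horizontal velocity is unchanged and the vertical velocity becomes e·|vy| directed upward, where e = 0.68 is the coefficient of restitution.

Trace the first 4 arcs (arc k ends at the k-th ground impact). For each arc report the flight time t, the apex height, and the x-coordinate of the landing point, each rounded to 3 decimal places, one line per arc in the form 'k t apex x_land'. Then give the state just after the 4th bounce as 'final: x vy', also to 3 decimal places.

Arc 1: start y=17.010, vy=8.530 → t=2.885, apex=20.648, x_land=42.556, impact vy=-20.321
  bounce: vy ← 0.68·20.321 = 13.819
Arc 2: start y=0.000, vy=13.819 → t=2.764, apex=9.548, x_land=83.321, impact vy=-13.819
  bounce: vy ← 0.68·13.819 = 9.397
Arc 3: start y=0.000, vy=9.397 → t=1.879, apex=4.415, x_land=111.041, impact vy=-9.397
  bounce: vy ← 0.68·9.397 = 6.390
Arc 4: start y=0.000, vy=6.390 → t=1.278, apex=2.041, x_land=129.890, impact vy=-6.390
  bounce: vy ← 0.68·6.390 = 4.345

1 2.885 20.648 42.556
2 2.764 9.548 83.321
3 1.879 4.415 111.041
4 1.278 2.041 129.890
final: 129.890 4.345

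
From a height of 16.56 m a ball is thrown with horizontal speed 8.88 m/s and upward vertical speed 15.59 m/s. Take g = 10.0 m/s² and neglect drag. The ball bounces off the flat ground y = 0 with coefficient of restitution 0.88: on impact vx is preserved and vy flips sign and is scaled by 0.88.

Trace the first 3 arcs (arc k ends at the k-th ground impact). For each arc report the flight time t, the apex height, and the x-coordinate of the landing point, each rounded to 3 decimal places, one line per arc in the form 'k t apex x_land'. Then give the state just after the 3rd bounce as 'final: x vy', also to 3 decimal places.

1 3.955 28.712 35.123
2 4.218 22.235 72.576
3 3.711 17.219 105.533
final: 105.533 16.330

Arc 1: start y=16.560, vy=15.590 → t=3.955, apex=28.712, x_land=35.123, impact vy=-23.963
  bounce: vy ← 0.88·23.963 = 21.088
Arc 2: start y=0.000, vy=21.088 → t=4.218, apex=22.235, x_land=72.576, impact vy=-21.088
  bounce: vy ← 0.88·21.088 = 18.557
Arc 3: start y=0.000, vy=18.557 → t=3.711, apex=17.219, x_land=105.533, impact vy=-18.557
  bounce: vy ← 0.88·18.557 = 16.330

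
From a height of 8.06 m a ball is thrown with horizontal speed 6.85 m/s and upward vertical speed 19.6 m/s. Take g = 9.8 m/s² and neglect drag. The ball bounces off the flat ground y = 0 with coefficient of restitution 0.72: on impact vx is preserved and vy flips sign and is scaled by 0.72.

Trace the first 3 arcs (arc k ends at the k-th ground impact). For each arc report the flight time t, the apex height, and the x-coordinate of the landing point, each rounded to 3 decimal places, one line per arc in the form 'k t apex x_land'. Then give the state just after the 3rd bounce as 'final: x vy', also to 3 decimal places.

1 4.376 27.660 29.975
2 3.421 14.339 53.411
3 2.463 7.433 70.285
final: 70.285 8.691

Arc 1: start y=8.060, vy=19.600 → t=4.376, apex=27.660, x_land=29.975, impact vy=-23.284
  bounce: vy ← 0.72·23.284 = 16.764
Arc 2: start y=0.000, vy=16.764 → t=3.421, apex=14.339, x_land=53.411, impact vy=-16.764
  bounce: vy ← 0.72·16.764 = 12.070
Arc 3: start y=0.000, vy=12.070 → t=2.463, apex=7.433, x_land=70.285, impact vy=-12.070
  bounce: vy ← 0.72·12.070 = 8.691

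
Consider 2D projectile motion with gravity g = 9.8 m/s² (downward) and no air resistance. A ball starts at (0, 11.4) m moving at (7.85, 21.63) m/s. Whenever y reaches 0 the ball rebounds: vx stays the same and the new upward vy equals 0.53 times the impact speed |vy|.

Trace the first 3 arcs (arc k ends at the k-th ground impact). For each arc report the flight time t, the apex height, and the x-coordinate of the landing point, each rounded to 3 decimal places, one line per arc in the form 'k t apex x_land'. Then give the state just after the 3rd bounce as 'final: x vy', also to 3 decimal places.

1 4.890 35.270 38.387
2 2.844 9.907 60.711
3 1.507 2.783 72.543
final: 72.543 3.914

Arc 1: start y=11.400, vy=21.630 → t=4.890, apex=35.270, x_land=38.387, impact vy=-26.293
  bounce: vy ← 0.53·26.293 = 13.935
Arc 2: start y=0.000, vy=13.935 → t=2.844, apex=9.907, x_land=60.711, impact vy=-13.935
  bounce: vy ← 0.53·13.935 = 7.386
Arc 3: start y=0.000, vy=7.386 → t=1.507, apex=2.783, x_land=72.543, impact vy=-7.386
  bounce: vy ← 0.53·7.386 = 3.914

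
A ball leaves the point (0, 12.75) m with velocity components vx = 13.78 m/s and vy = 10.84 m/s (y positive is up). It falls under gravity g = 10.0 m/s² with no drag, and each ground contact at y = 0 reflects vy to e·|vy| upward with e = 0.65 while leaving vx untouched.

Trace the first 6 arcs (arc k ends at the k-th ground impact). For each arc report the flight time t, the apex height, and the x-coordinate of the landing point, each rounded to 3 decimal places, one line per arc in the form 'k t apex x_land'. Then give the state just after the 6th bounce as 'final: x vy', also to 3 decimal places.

1 3.014 18.625 41.533
2 2.509 7.869 76.108
3 1.631 3.325 98.582
4 1.060 1.405 113.190
5 0.689 0.593 122.685
6 0.448 0.251 128.857
final: 128.857 1.456

Arc 1: start y=12.750, vy=10.840 → t=3.014, apex=18.625, x_land=41.533, impact vy=-19.300
  bounce: vy ← 0.65·19.300 = 12.545
Arc 2: start y=0.000, vy=12.545 → t=2.509, apex=7.869, x_land=76.108, impact vy=-12.545
  bounce: vy ← 0.65·12.545 = 8.154
Arc 3: start y=0.000, vy=8.154 → t=1.631, apex=3.325, x_land=98.582, impact vy=-8.154
  bounce: vy ← 0.65·8.154 = 5.300
Arc 4: start y=0.000, vy=5.300 → t=1.060, apex=1.405, x_land=113.190, impact vy=-5.300
  bounce: vy ← 0.65·5.300 = 3.445
Arc 5: start y=0.000, vy=3.445 → t=0.689, apex=0.593, x_land=122.685, impact vy=-3.445
  bounce: vy ← 0.65·3.445 = 2.239
Arc 6: start y=0.000, vy=2.239 → t=0.448, apex=0.251, x_land=128.857, impact vy=-2.239
  bounce: vy ← 0.65·2.239 = 1.456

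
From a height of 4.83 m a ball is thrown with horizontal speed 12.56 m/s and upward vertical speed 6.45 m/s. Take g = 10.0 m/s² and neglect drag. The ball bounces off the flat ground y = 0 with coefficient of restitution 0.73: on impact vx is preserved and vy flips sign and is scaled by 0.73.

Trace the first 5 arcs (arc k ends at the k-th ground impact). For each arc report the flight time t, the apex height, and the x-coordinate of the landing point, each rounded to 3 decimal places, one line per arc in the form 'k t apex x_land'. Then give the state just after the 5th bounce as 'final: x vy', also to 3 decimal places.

1 1.821 6.910 22.867
2 1.716 3.682 44.424
3 1.253 1.962 60.161
4 0.915 1.046 71.649
5 0.668 0.557 80.036
final: 80.036 2.437

Arc 1: start y=4.830, vy=6.450 → t=1.821, apex=6.910, x_land=22.867, impact vy=-11.756
  bounce: vy ← 0.73·11.756 = 8.582
Arc 2: start y=0.000, vy=8.582 → t=1.716, apex=3.682, x_land=44.424, impact vy=-8.582
  bounce: vy ← 0.73·8.582 = 6.265
Arc 3: start y=0.000, vy=6.265 → t=1.253, apex=1.962, x_land=60.161, impact vy=-6.265
  bounce: vy ← 0.73·6.265 = 4.573
Arc 4: start y=0.000, vy=4.573 → t=0.915, apex=1.046, x_land=71.649, impact vy=-4.573
  bounce: vy ← 0.73·4.573 = 3.338
Arc 5: start y=0.000, vy=3.338 → t=0.668, apex=0.557, x_land=80.036, impact vy=-3.338
  bounce: vy ← 0.73·3.338 = 2.437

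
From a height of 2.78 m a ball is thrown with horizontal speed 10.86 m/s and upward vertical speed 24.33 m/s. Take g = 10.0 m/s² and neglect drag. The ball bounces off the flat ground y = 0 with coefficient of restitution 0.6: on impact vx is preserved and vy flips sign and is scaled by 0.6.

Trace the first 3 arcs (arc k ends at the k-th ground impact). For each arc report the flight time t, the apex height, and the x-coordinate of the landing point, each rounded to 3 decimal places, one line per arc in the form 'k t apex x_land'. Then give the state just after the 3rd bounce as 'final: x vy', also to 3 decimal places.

Arc 1: start y=2.780, vy=24.330 → t=4.978, apex=32.377, x_land=54.058, impact vy=-25.447
  bounce: vy ← 0.6·25.447 = 15.268
Arc 2: start y=0.000, vy=15.268 → t=3.054, apex=11.656, x_land=87.220, impact vy=-15.268
  bounce: vy ← 0.6·15.268 = 9.161
Arc 3: start y=0.000, vy=9.161 → t=1.832, apex=4.196, x_land=107.118, impact vy=-9.161
  bounce: vy ← 0.6·9.161 = 5.497

1 4.978 32.377 54.058
2 3.054 11.656 87.220
3 1.832 4.196 107.118
final: 107.118 5.497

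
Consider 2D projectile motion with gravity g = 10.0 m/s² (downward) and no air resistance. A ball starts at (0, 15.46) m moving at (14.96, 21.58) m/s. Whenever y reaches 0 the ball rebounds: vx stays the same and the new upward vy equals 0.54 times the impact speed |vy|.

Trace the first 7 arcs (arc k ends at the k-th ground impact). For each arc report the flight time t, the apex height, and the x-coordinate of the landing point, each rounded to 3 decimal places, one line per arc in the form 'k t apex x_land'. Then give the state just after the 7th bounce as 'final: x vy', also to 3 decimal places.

Arc 1: start y=15.460, vy=21.580 → t=4.942, apex=38.745, x_land=73.928, impact vy=-27.837
  bounce: vy ← 0.54·27.837 = 15.032
Arc 2: start y=0.000, vy=15.032 → t=3.006, apex=11.298, x_land=118.903, impact vy=-15.032
  bounce: vy ← 0.54·15.032 = 8.117
Arc 3: start y=0.000, vy=8.117 → t=1.623, apex=3.294, x_land=143.190, impact vy=-8.117
  bounce: vy ← 0.54·8.117 = 4.383
Arc 4: start y=0.000, vy=4.383 → t=0.877, apex=0.961, x_land=156.305, impact vy=-4.383
  bounce: vy ← 0.54·4.383 = 2.367
Arc 5: start y=0.000, vy=2.367 → t=0.473, apex=0.280, x_land=163.387, impact vy=-2.367
  bounce: vy ← 0.54·2.367 = 1.278
Arc 6: start y=0.000, vy=1.278 → t=0.256, apex=0.082, x_land=167.211, impact vy=-1.278
  bounce: vy ← 0.54·1.278 = 0.690
Arc 7: start y=0.000, vy=0.690 → t=0.138, apex=0.024, x_land=169.277, impact vy=-0.690
  bounce: vy ← 0.54·0.690 = 0.373

1 4.942 38.745 73.928
2 3.006 11.298 118.903
3 1.623 3.294 143.190
4 0.877 0.961 156.305
5 0.473 0.280 163.387
6 0.256 0.082 167.211
7 0.138 0.024 169.277
final: 169.277 0.373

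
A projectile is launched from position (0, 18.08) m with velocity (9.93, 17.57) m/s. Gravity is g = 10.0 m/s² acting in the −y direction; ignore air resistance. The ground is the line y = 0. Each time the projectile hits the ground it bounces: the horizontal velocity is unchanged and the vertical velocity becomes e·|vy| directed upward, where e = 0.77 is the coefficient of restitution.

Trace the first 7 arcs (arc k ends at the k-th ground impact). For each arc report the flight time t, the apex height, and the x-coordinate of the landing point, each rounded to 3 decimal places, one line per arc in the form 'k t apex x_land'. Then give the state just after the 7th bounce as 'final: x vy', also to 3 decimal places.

Arc 1: start y=18.080, vy=17.570 → t=4.346, apex=33.515, x_land=43.156, impact vy=-25.890
  bounce: vy ← 0.77·25.890 = 19.935
Arc 2: start y=0.000, vy=19.935 → t=3.987, apex=19.871, x_land=82.748, impact vy=-19.935
  bounce: vy ← 0.77·19.935 = 15.350
Arc 3: start y=0.000, vy=15.350 → t=3.070, apex=11.782, x_land=113.234, impact vy=-15.350
  bounce: vy ← 0.77·15.350 = 11.820
Arc 4: start y=0.000, vy=11.820 → t=2.364, apex=6.985, x_land=136.708, impact vy=-11.820
  bounce: vy ← 0.77·11.820 = 9.101
Arc 5: start y=0.000, vy=9.101 → t=1.820, apex=4.142, x_land=154.783, impact vy=-9.101
  bounce: vy ← 0.77·9.101 = 7.008
Arc 6: start y=0.000, vy=7.008 → t=1.402, apex=2.456, x_land=168.700, impact vy=-7.008
  bounce: vy ← 0.77·7.008 = 5.396
Arc 7: start y=0.000, vy=5.396 → t=1.079, apex=1.456, x_land=179.417, impact vy=-5.396
  bounce: vy ← 0.77·5.396 = 4.155

1 4.346 33.515 43.156
2 3.987 19.871 82.748
3 3.070 11.782 113.234
4 2.364 6.985 136.708
5 1.820 4.142 154.783
6 1.402 2.456 168.700
7 1.079 1.456 179.417
final: 179.417 4.155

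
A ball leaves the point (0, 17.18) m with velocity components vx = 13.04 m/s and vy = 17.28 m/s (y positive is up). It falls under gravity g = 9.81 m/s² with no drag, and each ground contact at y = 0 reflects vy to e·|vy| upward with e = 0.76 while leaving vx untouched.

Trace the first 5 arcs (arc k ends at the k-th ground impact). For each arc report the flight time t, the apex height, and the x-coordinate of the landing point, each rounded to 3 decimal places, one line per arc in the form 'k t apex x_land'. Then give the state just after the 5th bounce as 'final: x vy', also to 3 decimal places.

Arc 1: start y=17.180, vy=17.280 → t=4.332, apex=32.399, x_land=56.483, impact vy=-25.212
  bounce: vy ← 0.76·25.212 = 19.161
Arc 2: start y=0.000, vy=19.161 → t=3.907, apex=18.714, x_land=107.424, impact vy=-19.161
  bounce: vy ← 0.76·19.161 = 14.563
Arc 3: start y=0.000, vy=14.563 → t=2.969, apex=10.809, x_land=146.140, impact vy=-14.563
  bounce: vy ← 0.76·14.563 = 11.068
Arc 4: start y=0.000, vy=11.068 → t=2.256, apex=6.243, x_land=175.563, impact vy=-11.068
  bounce: vy ← 0.76·11.068 = 8.411
Arc 5: start y=0.000, vy=8.411 → t=1.715, apex=3.606, x_land=197.925, impact vy=-8.411
  bounce: vy ← 0.76·8.411 = 6.393

1 4.332 32.399 56.483
2 3.907 18.714 107.424
3 2.969 10.809 146.140
4 2.256 6.243 175.563
5 1.715 3.606 197.925
final: 197.925 6.393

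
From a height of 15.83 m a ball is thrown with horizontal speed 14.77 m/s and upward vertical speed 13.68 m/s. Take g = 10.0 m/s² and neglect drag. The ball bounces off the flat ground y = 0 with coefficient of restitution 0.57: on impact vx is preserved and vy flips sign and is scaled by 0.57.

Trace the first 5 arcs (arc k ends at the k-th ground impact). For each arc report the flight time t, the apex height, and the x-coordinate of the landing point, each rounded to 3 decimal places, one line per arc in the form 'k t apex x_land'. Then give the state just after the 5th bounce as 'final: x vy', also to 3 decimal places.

Arc 1: start y=15.830, vy=13.680 → t=3.612, apex=25.187, x_land=53.355, impact vy=-22.444
  bounce: vy ← 0.57·22.444 = 12.793
Arc 2: start y=0.000, vy=12.793 → t=2.559, apex=8.183, x_land=91.147, impact vy=-12.793
  bounce: vy ← 0.57·12.793 = 7.292
Arc 3: start y=0.000, vy=7.292 → t=1.458, apex=2.659, x_land=112.687, impact vy=-7.292
  bounce: vy ← 0.57·7.292 = 4.157
Arc 4: start y=0.000, vy=4.157 → t=0.831, apex=0.864, x_land=124.966, impact vy=-4.157
  bounce: vy ← 0.57·4.157 = 2.369
Arc 5: start y=0.000, vy=2.369 → t=0.474, apex=0.281, x_land=131.964, impact vy=-2.369
  bounce: vy ← 0.57·2.369 = 1.350

1 3.612 25.187 53.355
2 2.559 8.183 91.147
3 1.458 2.659 112.687
4 0.831 0.864 124.966
5 0.474 0.281 131.964
final: 131.964 1.350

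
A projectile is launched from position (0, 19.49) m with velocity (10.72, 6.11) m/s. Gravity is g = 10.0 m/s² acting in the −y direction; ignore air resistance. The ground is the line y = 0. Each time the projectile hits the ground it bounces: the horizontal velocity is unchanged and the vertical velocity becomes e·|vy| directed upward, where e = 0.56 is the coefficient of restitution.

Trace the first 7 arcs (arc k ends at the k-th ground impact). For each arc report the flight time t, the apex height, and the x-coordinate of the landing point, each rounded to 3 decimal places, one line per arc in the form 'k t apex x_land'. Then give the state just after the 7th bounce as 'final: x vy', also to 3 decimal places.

Arc 1: start y=19.490, vy=6.110 → t=2.678, apex=21.357, x_land=28.705, impact vy=-20.667
  bounce: vy ← 0.56·20.667 = 11.574
Arc 2: start y=0.000, vy=11.574 → t=2.315, apex=6.697, x_land=53.519, impact vy=-11.574
  bounce: vy ← 0.56·11.574 = 6.481
Arc 3: start y=0.000, vy=6.481 → t=1.296, apex=2.100, x_land=67.415, impact vy=-6.481
  bounce: vy ← 0.56·6.481 = 3.629
Arc 4: start y=0.000, vy=3.629 → t=0.726, apex=0.659, x_land=75.196, impact vy=-3.629
  bounce: vy ← 0.56·3.629 = 2.033
Arc 5: start y=0.000, vy=2.033 → t=0.407, apex=0.207, x_land=79.554, impact vy=-2.033
  bounce: vy ← 0.56·2.033 = 1.138
Arc 6: start y=0.000, vy=1.138 → t=0.228, apex=0.065, x_land=81.994, impact vy=-1.138
  bounce: vy ← 0.56·1.138 = 0.637
Arc 7: start y=0.000, vy=0.637 → t=0.127, apex=0.020, x_land=83.361, impact vy=-0.637
  bounce: vy ← 0.56·0.637 = 0.357

1 2.678 21.357 28.705
2 2.315 6.697 53.519
3 1.296 2.100 67.415
4 0.726 0.659 75.196
5 0.407 0.207 79.554
6 0.228 0.065 81.994
7 0.127 0.020 83.361
final: 83.361 0.357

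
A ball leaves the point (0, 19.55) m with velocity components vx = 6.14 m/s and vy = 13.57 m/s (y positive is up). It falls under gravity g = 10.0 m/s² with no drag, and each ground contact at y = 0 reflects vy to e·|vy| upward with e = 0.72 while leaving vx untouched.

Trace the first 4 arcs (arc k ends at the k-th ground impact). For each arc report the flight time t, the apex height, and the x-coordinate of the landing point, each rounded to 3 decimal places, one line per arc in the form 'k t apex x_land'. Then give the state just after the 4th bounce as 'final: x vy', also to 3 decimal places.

1 3.755 28.757 23.057
2 3.453 14.908 44.261
3 2.486 7.728 59.528
4 1.790 4.006 70.520
final: 70.520 6.445

Arc 1: start y=19.550, vy=13.570 → t=3.755, apex=28.757, x_land=23.057, impact vy=-23.982
  bounce: vy ← 0.72·23.982 = 17.267
Arc 2: start y=0.000, vy=17.267 → t=3.453, apex=14.908, x_land=44.261, impact vy=-17.267
  bounce: vy ← 0.72·17.267 = 12.432
Arc 3: start y=0.000, vy=12.432 → t=2.486, apex=7.728, x_land=59.528, impact vy=-12.432
  bounce: vy ← 0.72·12.432 = 8.951
Arc 4: start y=0.000, vy=8.951 → t=1.790, apex=4.006, x_land=70.520, impact vy=-8.951
  bounce: vy ← 0.72·8.951 = 6.445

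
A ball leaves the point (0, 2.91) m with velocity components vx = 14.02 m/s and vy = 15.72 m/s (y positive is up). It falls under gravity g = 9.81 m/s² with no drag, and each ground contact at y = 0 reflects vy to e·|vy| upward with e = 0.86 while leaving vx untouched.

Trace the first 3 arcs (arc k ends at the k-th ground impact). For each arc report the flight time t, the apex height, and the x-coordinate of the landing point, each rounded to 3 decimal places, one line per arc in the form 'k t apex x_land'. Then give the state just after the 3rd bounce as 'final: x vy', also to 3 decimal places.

1 3.380 15.505 47.393
2 3.058 11.468 90.267
3 2.630 8.481 127.139
final: 127.139 11.094

Arc 1: start y=2.910, vy=15.720 → t=3.380, apex=15.505, x_land=47.393, impact vy=-17.442
  bounce: vy ← 0.86·17.442 = 15.000
Arc 2: start y=0.000, vy=15.000 → t=3.058, apex=11.468, x_land=90.267, impact vy=-15.000
  bounce: vy ← 0.86·15.000 = 12.900
Arc 3: start y=0.000, vy=12.900 → t=2.630, apex=8.481, x_land=127.139, impact vy=-12.900
  bounce: vy ← 0.86·12.900 = 11.094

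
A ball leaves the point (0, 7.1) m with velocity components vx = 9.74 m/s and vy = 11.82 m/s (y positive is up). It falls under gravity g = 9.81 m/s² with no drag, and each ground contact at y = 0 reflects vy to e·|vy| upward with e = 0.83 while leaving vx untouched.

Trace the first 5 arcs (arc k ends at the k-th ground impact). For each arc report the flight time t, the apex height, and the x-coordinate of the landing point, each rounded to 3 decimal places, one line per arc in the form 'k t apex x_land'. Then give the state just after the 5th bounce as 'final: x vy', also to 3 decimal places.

1 2.908 14.221 28.320
2 2.827 9.797 55.851
3 2.346 6.749 78.701
4 1.947 4.649 97.666
5 1.616 3.203 113.408
final: 113.408 6.580

Arc 1: start y=7.100, vy=11.820 → t=2.908, apex=14.221, x_land=28.320, impact vy=-16.704
  bounce: vy ← 0.83·16.704 = 13.864
Arc 2: start y=0.000, vy=13.864 → t=2.827, apex=9.797, x_land=55.851, impact vy=-13.864
  bounce: vy ← 0.83·13.864 = 11.507
Arc 3: start y=0.000, vy=11.507 → t=2.346, apex=6.749, x_land=78.701, impact vy=-11.507
  bounce: vy ← 0.83·11.507 = 9.551
Arc 4: start y=0.000, vy=9.551 → t=1.947, apex=4.649, x_land=97.666, impact vy=-9.551
  bounce: vy ← 0.83·9.551 = 7.927
Arc 5: start y=0.000, vy=7.927 → t=1.616, apex=3.203, x_land=113.408, impact vy=-7.927
  bounce: vy ← 0.83·7.927 = 6.580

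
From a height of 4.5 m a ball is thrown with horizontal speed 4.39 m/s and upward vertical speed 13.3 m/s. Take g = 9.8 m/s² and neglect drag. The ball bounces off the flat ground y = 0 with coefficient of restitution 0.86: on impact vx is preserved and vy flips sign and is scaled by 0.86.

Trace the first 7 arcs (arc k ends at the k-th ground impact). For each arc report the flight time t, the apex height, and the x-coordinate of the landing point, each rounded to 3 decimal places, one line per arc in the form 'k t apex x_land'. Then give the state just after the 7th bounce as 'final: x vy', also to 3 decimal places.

Arc 1: start y=4.500, vy=13.300 → t=3.019, apex=13.525, x_land=13.251, impact vy=-16.282
  bounce: vy ← 0.86·16.282 = 14.002
Arc 2: start y=0.000, vy=14.002 → t=2.858, apex=10.003, x_land=25.796, impact vy=-14.002
  bounce: vy ← 0.86·14.002 = 12.042
Arc 3: start y=0.000, vy=12.042 → t=2.458, apex=7.398, x_land=36.585, impact vy=-12.042
  bounce: vy ← 0.86·12.042 = 10.356
Arc 4: start y=0.000, vy=10.356 → t=2.113, apex=5.472, x_land=45.863, impact vy=-10.356
  bounce: vy ← 0.86·10.356 = 8.906
Arc 5: start y=0.000, vy=8.906 → t=1.818, apex=4.047, x_land=53.842, impact vy=-8.906
  bounce: vy ← 0.86·8.906 = 7.659
Arc 6: start y=0.000, vy=7.659 → t=1.563, apex=2.993, x_land=60.704, impact vy=-7.659
  bounce: vy ← 0.86·7.659 = 6.587
Arc 7: start y=0.000, vy=6.587 → t=1.344, apex=2.214, x_land=66.605, impact vy=-6.587
  bounce: vy ← 0.86·6.587 = 5.665

1 3.019 13.525 13.251
2 2.858 10.003 25.796
3 2.458 7.398 36.585
4 2.113 5.472 45.863
5 1.818 4.047 53.842
6 1.563 2.993 60.704
7 1.344 2.214 66.605
final: 66.605 5.665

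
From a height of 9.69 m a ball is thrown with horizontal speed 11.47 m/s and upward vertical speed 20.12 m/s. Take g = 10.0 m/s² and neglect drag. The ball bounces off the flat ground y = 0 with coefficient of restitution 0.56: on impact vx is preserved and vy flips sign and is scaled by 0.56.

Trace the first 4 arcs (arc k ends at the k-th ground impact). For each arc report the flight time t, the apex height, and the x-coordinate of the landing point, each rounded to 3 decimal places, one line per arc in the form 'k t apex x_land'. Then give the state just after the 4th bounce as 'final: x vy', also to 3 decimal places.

Arc 1: start y=9.690, vy=20.120 → t=4.459, apex=29.931, x_land=51.141, impact vy=-24.467
  bounce: vy ← 0.56·24.467 = 13.701
Arc 2: start y=0.000, vy=13.701 → t=2.740, apex=9.386, x_land=82.572, impact vy=-13.701
  bounce: vy ← 0.56·13.701 = 7.673
Arc 3: start y=0.000, vy=7.673 → t=1.535, apex=2.944, x_land=100.173, impact vy=-7.673
  bounce: vy ← 0.56·7.673 = 4.297
Arc 4: start y=0.000, vy=4.297 → t=0.859, apex=0.923, x_land=110.030, impact vy=-4.297
  bounce: vy ← 0.56·4.297 = 2.406

1 4.459 29.931 51.141
2 2.740 9.386 82.572
3 1.535 2.944 100.173
4 0.859 0.923 110.030
final: 110.030 2.406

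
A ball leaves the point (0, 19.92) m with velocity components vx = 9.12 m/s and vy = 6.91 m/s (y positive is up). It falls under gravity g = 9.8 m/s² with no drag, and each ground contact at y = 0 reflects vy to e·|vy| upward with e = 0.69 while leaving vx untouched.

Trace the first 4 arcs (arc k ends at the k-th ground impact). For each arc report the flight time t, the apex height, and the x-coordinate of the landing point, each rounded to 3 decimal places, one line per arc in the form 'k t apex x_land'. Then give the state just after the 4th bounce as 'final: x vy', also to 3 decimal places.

1 2.841 22.356 25.911
2 2.948 10.644 52.794
3 2.034 5.067 71.343
4 1.403 2.413 84.142
final: 84.142 4.745

Arc 1: start y=19.920, vy=6.910 → t=2.841, apex=22.356, x_land=25.911, impact vy=-20.933
  bounce: vy ← 0.69·20.933 = 14.444
Arc 2: start y=0.000, vy=14.444 → t=2.948, apex=10.644, x_land=52.794, impact vy=-14.444
  bounce: vy ← 0.69·14.444 = 9.966
Arc 3: start y=0.000, vy=9.966 → t=2.034, apex=5.067, x_land=71.343, impact vy=-9.966
  bounce: vy ← 0.69·9.966 = 6.877
Arc 4: start y=0.000, vy=6.877 → t=1.403, apex=2.413, x_land=84.142, impact vy=-6.877
  bounce: vy ← 0.69·6.877 = 4.745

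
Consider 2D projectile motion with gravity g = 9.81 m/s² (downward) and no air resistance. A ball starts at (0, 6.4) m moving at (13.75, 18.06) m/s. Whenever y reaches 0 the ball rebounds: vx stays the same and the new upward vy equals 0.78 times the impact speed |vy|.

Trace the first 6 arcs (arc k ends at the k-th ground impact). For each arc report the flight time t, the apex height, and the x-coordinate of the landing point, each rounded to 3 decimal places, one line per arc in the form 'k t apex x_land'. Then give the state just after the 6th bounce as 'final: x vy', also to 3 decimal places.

1 4.008 23.024 55.104
2 3.380 14.008 101.576
3 2.636 8.522 137.825
4 2.056 5.185 166.099
5 1.604 3.155 188.153
6 1.251 1.919 205.355
final: 205.355 4.786

Arc 1: start y=6.400, vy=18.060 → t=4.008, apex=23.024, x_land=55.104, impact vy=-21.254
  bounce: vy ← 0.78·21.254 = 16.578
Arc 2: start y=0.000, vy=16.578 → t=3.380, apex=14.008, x_land=101.576, impact vy=-16.578
  bounce: vy ← 0.78·16.578 = 12.931
Arc 3: start y=0.000, vy=12.931 → t=2.636, apex=8.522, x_land=137.825, impact vy=-12.931
  bounce: vy ← 0.78·12.931 = 10.086
Arc 4: start y=0.000, vy=10.086 → t=2.056, apex=5.185, x_land=166.099, impact vy=-10.086
  bounce: vy ← 0.78·10.086 = 7.867
Arc 5: start y=0.000, vy=7.867 → t=1.604, apex=3.155, x_land=188.153, impact vy=-7.867
  bounce: vy ← 0.78·7.867 = 6.136
Arc 6: start y=0.000, vy=6.136 → t=1.251, apex=1.919, x_land=205.355, impact vy=-6.136
  bounce: vy ← 0.78·6.136 = 4.786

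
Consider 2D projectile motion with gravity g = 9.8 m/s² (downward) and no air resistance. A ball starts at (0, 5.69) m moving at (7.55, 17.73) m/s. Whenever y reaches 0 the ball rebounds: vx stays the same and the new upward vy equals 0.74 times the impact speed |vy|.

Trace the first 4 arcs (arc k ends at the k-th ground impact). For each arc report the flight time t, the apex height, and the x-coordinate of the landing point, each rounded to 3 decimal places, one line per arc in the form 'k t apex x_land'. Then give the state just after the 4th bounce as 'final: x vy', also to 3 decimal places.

1 3.915 21.728 29.558
2 3.117 11.898 53.088
3 2.306 6.516 70.501
4 1.707 3.568 83.386
final: 83.386 6.188

Arc 1: start y=5.690, vy=17.730 → t=3.915, apex=21.728, x_land=29.558, impact vy=-20.637
  bounce: vy ← 0.74·20.637 = 15.271
Arc 2: start y=0.000, vy=15.271 → t=3.117, apex=11.898, x_land=53.088, impact vy=-15.271
  bounce: vy ← 0.74·15.271 = 11.301
Arc 3: start y=0.000, vy=11.301 → t=2.306, apex=6.516, x_land=70.501, impact vy=-11.301
  bounce: vy ← 0.74·11.301 = 8.363
Arc 4: start y=0.000, vy=8.363 → t=1.707, apex=3.568, x_land=83.386, impact vy=-8.363
  bounce: vy ← 0.74·8.363 = 6.188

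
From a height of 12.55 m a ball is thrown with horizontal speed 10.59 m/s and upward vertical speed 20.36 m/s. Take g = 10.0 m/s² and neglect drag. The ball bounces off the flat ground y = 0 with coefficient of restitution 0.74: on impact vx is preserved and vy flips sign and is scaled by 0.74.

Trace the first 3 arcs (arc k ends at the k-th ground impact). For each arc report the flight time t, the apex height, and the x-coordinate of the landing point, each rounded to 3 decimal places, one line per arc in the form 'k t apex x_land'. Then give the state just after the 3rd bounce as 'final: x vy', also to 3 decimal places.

1 4.616 33.276 48.881
2 3.818 18.222 89.315
3 2.825 9.978 119.235
final: 119.235 10.454

Arc 1: start y=12.550, vy=20.360 → t=4.616, apex=33.276, x_land=48.881, impact vy=-25.798
  bounce: vy ← 0.74·25.798 = 19.090
Arc 2: start y=0.000, vy=19.090 → t=3.818, apex=18.222, x_land=89.315, impact vy=-19.090
  bounce: vy ← 0.74·19.090 = 14.127
Arc 3: start y=0.000, vy=14.127 → t=2.825, apex=9.978, x_land=119.235, impact vy=-14.127
  bounce: vy ← 0.74·14.127 = 10.454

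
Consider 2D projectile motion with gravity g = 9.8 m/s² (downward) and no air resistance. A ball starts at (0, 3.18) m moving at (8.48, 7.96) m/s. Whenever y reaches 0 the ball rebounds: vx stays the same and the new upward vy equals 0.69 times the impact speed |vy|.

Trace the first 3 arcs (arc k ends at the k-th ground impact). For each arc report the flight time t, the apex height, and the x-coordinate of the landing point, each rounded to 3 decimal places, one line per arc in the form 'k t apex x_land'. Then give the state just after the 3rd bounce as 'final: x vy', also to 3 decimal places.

1 1.956 6.413 16.589
2 1.579 3.053 29.976
3 1.089 1.454 39.214
final: 39.214 3.683

Arc 1: start y=3.180, vy=7.960 → t=1.956, apex=6.413, x_land=16.589, impact vy=-11.211
  bounce: vy ← 0.69·11.211 = 7.736
Arc 2: start y=0.000, vy=7.736 → t=1.579, apex=3.053, x_land=29.976, impact vy=-7.736
  bounce: vy ← 0.69·7.736 = 5.338
Arc 3: start y=0.000, vy=5.338 → t=1.089, apex=1.454, x_land=39.214, impact vy=-5.338
  bounce: vy ← 0.69·5.338 = 3.683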